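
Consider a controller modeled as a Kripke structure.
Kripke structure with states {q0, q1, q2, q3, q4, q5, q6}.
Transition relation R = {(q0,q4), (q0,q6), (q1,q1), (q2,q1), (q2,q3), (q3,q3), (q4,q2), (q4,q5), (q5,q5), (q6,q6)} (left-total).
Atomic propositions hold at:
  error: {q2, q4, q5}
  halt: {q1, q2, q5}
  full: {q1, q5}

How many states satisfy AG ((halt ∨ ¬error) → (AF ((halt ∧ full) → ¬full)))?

Sat(¬error) = {q0, q1, q3, q6}
Sat(halt ∨ ¬error) = {q0, q1, q2, q3, q5, q6}
Sat(halt ∧ full) = {q1, q5}
Sat(¬full) = {q0, q2, q3, q4, q6}
Sat((halt ∧ full) → ¬full) = {q0, q2, q3, q4, q6}
AF ((halt ∧ full) → ¬full): least fixpoint, start Z0 = {q0, q2, q3, q4, q6}, add states with every successor in Z. Already a fixed point.
Sat(AF ((halt ∧ full) → ¬full)) = {q0, q2, q3, q4, q6}
Sat((halt ∨ ¬error) → (AF ((halt ∧ full) → ¬full))) = {q0, q2, q3, q4, q6}
AG ((halt ∨ ¬error) → (AF ((halt ∧ full) → ¬full))): greatest fixpoint, start Z0 = {q0, q2, q3, q4, q6}, keep only states in Sat with every successor in Z. Z1 = {q0, q3, q6}; Z2 = {q3, q6}; fixed.
Sat(AG ((halt ∨ ¬error) → (AF ((halt ∧ full) → ¬full)))) = {q3, q6}
|Sat(AG ((halt ∨ ¬error) → (AF ((halt ∧ full) → ¬full))))| = |{q3, q6}| = 2.

2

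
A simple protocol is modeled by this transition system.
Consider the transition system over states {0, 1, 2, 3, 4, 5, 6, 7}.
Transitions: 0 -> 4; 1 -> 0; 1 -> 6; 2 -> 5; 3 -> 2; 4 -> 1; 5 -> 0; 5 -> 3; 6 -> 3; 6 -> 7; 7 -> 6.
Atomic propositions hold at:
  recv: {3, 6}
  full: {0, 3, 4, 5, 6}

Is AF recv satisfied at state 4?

No

AF recv: least fixpoint, start Z0 = {3, 6}, add states with every successor in Z. Z1 = {3, 6, 7}; fixed.
Sat(AF recv) = {3, 6, 7}
4 ∉ Sat(AF recv) = {3, 6, 7}, so the formula does not hold at 4.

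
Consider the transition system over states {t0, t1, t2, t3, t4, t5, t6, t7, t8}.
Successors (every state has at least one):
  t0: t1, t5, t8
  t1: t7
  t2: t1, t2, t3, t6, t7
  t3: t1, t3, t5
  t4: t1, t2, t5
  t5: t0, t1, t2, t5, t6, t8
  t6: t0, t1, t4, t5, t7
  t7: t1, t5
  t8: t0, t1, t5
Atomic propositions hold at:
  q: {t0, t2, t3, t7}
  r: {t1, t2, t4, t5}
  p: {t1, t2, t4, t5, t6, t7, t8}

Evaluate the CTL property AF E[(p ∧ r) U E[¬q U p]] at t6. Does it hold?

Sat(p ∧ r) = {t1, t2, t4, t5}
Sat(¬q) = {t1, t4, t5, t6, t8}
E[¬q U p]: least fixpoint, start Z0 = Sat(p) = {t1, t2, t4, t5, t6, t7, t8}, add states in Sat(¬q) with some successor in Z. Already a fixed point.
Sat(E[¬q U p]) = {t1, t2, t4, t5, t6, t7, t8}
E[(p ∧ r) U E[¬q U p]]: least fixpoint, start Z0 = Sat(E[¬q U p]) = {t1, t2, t4, t5, t6, t7, t8}, add states in Sat(p ∧ r) with some successor in Z. Already a fixed point.
Sat(E[(p ∧ r) U E[¬q U p]]) = {t1, t2, t4, t5, t6, t7, t8}
AF E[(p ∧ r) U E[¬q U p]]: least fixpoint, start Z0 = {t1, t2, t4, t5, t6, t7, t8}, add states with every successor in Z. Z1 = {t0, t1, t2, t4, t5, t6, t7, t8}; fixed.
Sat(AF E[(p ∧ r) U E[¬q U p]]) = {t0, t1, t2, t4, t5, t6, t7, t8}
t6 ∈ Sat(AF E[(p ∧ r) U E[¬q U p]]) = {t0, t1, t2, t4, t5, t6, t7, t8}, so the formula holds at t6.

Yes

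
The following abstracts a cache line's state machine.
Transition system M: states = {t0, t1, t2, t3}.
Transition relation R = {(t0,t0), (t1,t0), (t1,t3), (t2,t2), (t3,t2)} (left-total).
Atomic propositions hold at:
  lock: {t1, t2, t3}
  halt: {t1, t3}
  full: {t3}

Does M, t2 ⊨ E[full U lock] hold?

E[full U lock]: least fixpoint, start Z0 = Sat(lock) = {t1, t2, t3}, add states in Sat(full) with some successor in Z. Already a fixed point.
Sat(E[full U lock]) = {t1, t2, t3}
t2 ∈ Sat(E[full U lock]) = {t1, t2, t3}, so the formula holds at t2.

Yes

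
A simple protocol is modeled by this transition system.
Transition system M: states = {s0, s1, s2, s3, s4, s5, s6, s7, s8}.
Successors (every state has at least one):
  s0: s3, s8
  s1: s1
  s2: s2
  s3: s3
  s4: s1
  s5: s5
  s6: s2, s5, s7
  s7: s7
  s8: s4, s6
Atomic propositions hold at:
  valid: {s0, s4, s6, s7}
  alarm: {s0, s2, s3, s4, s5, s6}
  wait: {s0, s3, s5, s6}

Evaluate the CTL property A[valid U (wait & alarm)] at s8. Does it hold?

Sat(wait & alarm) = {s0, s3, s5, s6}
A[valid U (wait & alarm)]: least fixpoint, start Z0 = Sat((wait & alarm)) = {s0, s3, s5, s6}, add states in Sat(valid) with every successor in Z. Already a fixed point.
Sat(A[valid U (wait & alarm)]) = {s0, s3, s5, s6}
s8 ∉ Sat(A[valid U (wait & alarm)]) = {s0, s3, s5, s6}, so the formula does not hold at s8.

No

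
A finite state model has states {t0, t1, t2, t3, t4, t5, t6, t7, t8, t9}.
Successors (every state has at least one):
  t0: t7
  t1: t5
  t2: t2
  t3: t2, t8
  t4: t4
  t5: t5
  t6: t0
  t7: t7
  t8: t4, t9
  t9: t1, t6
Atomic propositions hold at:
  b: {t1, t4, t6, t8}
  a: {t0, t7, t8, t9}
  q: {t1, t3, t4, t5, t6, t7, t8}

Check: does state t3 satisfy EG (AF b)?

No

AF b: least fixpoint, start Z0 = {t1, t4, t6, t8}, add states with every successor in Z. Z1 = {t1, t4, t6, t8, t9}; fixed.
Sat(AF b) = {t1, t4, t6, t8, t9}
EG (AF b): greatest fixpoint, start Z0 = {t1, t4, t6, t8, t9}, keep only states in Sat with some successor in Z. Z1 = {t4, t8, t9}; Z2 = {t4, t8}; fixed.
Sat(EG (AF b)) = {t4, t8}
t3 ∉ Sat(EG (AF b)) = {t4, t8}, so the formula does not hold at t3.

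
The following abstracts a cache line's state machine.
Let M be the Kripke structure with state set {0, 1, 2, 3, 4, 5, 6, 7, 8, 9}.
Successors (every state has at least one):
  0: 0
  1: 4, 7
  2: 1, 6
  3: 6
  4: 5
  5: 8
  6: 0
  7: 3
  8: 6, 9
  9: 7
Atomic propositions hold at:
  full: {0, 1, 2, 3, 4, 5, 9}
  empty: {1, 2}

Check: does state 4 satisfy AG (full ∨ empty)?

Sat(full ∨ empty) = {0, 1, 2, 3, 4, 5, 9}
AG (full ∨ empty): greatest fixpoint, start Z0 = {0, 1, 2, 3, 4, 5, 9}, keep only states in Sat with every successor in Z. Z1 = {0, 4}; Z2 = {0}; fixed.
Sat(AG (full ∨ empty)) = {0}
4 ∉ Sat(AG (full ∨ empty)) = {0}, so the formula does not hold at 4.

No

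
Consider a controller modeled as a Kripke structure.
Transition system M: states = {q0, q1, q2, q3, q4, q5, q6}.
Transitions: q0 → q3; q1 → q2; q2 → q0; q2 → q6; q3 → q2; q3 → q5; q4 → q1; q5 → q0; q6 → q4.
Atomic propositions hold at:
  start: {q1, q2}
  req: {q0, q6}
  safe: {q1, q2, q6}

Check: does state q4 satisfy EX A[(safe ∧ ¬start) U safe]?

Sat(¬start) = {q0, q3, q4, q5, q6}
Sat(safe ∧ ¬start) = {q6}
A[(safe ∧ ¬start) U safe]: least fixpoint, start Z0 = Sat(safe) = {q1, q2, q6}, add states in Sat(safe ∧ ¬start) with every successor in Z. Already a fixed point.
Sat(A[(safe ∧ ¬start) U safe]) = {q1, q2, q6}
Sat(EX A[(safe ∧ ¬start) U safe]) = {s : some successor in {q1, q2, q6}} = {q1, q2, q3, q4}
q4 ∈ Sat(EX A[(safe ∧ ¬start) U safe]) = {q1, q2, q3, q4}, so the formula holds at q4.

Yes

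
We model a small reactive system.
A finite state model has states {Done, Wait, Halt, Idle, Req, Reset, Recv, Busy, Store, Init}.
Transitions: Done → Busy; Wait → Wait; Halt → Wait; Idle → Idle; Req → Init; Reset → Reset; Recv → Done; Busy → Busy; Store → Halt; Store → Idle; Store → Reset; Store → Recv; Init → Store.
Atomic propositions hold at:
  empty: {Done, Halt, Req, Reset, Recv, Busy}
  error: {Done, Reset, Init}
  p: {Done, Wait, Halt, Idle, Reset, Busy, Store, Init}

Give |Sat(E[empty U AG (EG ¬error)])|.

Sat(¬error) = {Wait, Halt, Idle, Req, Recv, Busy, Store}
EG ¬error: greatest fixpoint, start Z0 = {Wait, Halt, Idle, Req, Recv, Busy, Store}, keep only states in Sat with some successor in Z. Z1 = {Wait, Halt, Idle, Busy, Store}; fixed.
Sat(EG ¬error) = {Wait, Halt, Idle, Busy, Store}
AG (EG ¬error): greatest fixpoint, start Z0 = {Wait, Halt, Idle, Busy, Store}, keep only states in Sat with every successor in Z. Z1 = {Wait, Halt, Idle, Busy}; fixed.
Sat(AG (EG ¬error)) = {Wait, Halt, Idle, Busy}
E[empty U AG (EG ¬error)]: least fixpoint, start Z0 = Sat(AG (EG ¬error)) = {Wait, Halt, Idle, Busy}, add states in Sat(empty) with some successor in Z. Z1 = {Done, Wait, Halt, Idle, Busy}; Z2 = {Done, Wait, Halt, Idle, Recv, Busy}; fixed.
Sat(E[empty U AG (EG ¬error)]) = {Done, Wait, Halt, Idle, Recv, Busy}
|Sat(E[empty U AG (EG ¬error)])| = |{Done, Wait, Halt, Idle, Recv, Busy}| = 6.

6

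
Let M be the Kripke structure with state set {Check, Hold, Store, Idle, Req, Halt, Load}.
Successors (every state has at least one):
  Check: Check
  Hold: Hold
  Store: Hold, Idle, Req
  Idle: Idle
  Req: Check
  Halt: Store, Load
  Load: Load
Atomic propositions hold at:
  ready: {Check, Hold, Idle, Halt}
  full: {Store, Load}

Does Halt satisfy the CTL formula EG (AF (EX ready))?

No

Sat(EX ready) = {s : some successor in {Check, Hold, Idle, Halt}} = {Check, Hold, Store, Idle, Req}
AF (EX ready): least fixpoint, start Z0 = {Check, Hold, Store, Idle, Req}, add states with every successor in Z. Already a fixed point.
Sat(AF (EX ready)) = {Check, Hold, Store, Idle, Req}
EG (AF (EX ready)): greatest fixpoint, start Z0 = {Check, Hold, Store, Idle, Req}, keep only states in Sat with some successor in Z. Already a fixed point.
Sat(EG (AF (EX ready))) = {Check, Hold, Store, Idle, Req}
Halt ∉ Sat(EG (AF (EX ready))) = {Check, Hold, Store, Idle, Req}, so the formula does not hold at Halt.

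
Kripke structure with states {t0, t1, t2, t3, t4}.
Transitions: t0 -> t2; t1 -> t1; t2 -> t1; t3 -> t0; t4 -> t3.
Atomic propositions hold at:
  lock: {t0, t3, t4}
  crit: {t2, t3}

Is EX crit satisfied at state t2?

Sat(EX crit) = {s : some successor in {t2, t3}} = {t0, t4}
t2 ∉ Sat(EX crit) = {t0, t4}, so the formula does not hold at t2.

No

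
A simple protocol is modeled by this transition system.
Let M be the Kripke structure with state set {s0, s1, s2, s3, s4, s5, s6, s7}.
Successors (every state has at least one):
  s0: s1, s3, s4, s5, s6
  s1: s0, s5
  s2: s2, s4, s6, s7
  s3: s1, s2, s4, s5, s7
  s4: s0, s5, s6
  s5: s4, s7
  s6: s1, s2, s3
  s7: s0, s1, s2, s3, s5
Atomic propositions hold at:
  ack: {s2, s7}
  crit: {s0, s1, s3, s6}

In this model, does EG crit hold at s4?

No

EG crit: greatest fixpoint, start Z0 = {s0, s1, s3, s6}, keep only states in Sat with some successor in Z. Already a fixed point.
Sat(EG crit) = {s0, s1, s3, s6}
s4 ∉ Sat(EG crit) = {s0, s1, s3, s6}, so the formula does not hold at s4.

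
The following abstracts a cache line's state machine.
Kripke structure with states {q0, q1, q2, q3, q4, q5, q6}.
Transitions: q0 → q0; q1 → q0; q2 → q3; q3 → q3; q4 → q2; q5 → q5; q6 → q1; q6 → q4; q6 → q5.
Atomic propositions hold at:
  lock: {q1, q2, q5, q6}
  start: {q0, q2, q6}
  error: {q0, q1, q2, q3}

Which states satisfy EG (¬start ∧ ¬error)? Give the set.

{q5}

Sat(¬start) = {q1, q3, q4, q5}
Sat(¬error) = {q4, q5, q6}
Sat(¬start ∧ ¬error) = {q4, q5}
EG (¬start ∧ ¬error): greatest fixpoint, start Z0 = {q4, q5}, keep only states in Sat with some successor in Z. Z1 = {q5}; fixed.
Sat(EG (¬start ∧ ¬error)) = {q5}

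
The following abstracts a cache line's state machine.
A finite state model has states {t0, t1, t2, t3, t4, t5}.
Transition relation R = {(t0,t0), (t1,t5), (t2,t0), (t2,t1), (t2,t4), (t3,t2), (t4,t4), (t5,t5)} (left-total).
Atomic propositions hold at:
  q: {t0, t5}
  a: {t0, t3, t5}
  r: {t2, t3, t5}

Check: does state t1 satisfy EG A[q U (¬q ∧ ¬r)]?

No

Sat(¬q) = {t1, t2, t3, t4}
Sat(¬r) = {t0, t1, t4}
Sat(¬q ∧ ¬r) = {t1, t4}
A[q U (¬q ∧ ¬r)]: least fixpoint, start Z0 = Sat((¬q ∧ ¬r)) = {t1, t4}, add states in Sat(q) with every successor in Z. Already a fixed point.
Sat(A[q U (¬q ∧ ¬r)]) = {t1, t4}
EG A[q U (¬q ∧ ¬r)]: greatest fixpoint, start Z0 = {t1, t4}, keep only states in Sat with some successor in Z. Z1 = {t4}; fixed.
Sat(EG A[q U (¬q ∧ ¬r)]) = {t4}
t1 ∉ Sat(EG A[q U (¬q ∧ ¬r)]) = {t4}, so the formula does not hold at t1.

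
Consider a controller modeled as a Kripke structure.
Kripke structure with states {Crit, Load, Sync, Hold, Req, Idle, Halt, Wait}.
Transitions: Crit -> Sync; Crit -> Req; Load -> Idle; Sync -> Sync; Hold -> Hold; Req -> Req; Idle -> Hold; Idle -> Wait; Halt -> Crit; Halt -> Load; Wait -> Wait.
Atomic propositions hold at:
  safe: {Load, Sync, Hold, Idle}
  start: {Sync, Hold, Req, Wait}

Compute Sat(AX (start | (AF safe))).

AF safe: least fixpoint, start Z0 = {Load, Sync, Hold, Idle}, add states with every successor in Z. Already a fixed point.
Sat(AF safe) = {Load, Sync, Hold, Idle}
Sat(start | (AF safe)) = {Load, Sync, Hold, Req, Idle, Wait}
Sat(AX (start | (AF safe))) = {s : every successor in {Load, Sync, Hold, Req, Idle, Wait}} = {Crit, Load, Sync, Hold, Req, Idle, Wait}

{Crit, Load, Sync, Hold, Req, Idle, Wait}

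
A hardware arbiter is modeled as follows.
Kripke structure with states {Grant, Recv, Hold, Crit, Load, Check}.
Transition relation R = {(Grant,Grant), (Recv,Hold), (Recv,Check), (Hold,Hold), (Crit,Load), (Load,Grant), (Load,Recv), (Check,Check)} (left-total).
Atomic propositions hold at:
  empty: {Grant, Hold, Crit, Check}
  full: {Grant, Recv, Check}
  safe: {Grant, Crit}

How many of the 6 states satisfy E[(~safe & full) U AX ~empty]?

Sat(~safe) = {Recv, Hold, Load, Check}
Sat(~safe & full) = {Recv, Check}
Sat(~empty) = {Recv, Load}
Sat(AX ~empty) = {s : every successor in {Recv, Load}} = {Crit}
E[(~safe & full) U AX ~empty]: least fixpoint, start Z0 = Sat(AX ~empty) = {Crit}, add states in Sat(~safe & full) with some successor in Z. Already a fixed point.
Sat(E[(~safe & full) U AX ~empty]) = {Crit}
|Sat(E[(~safe & full) U AX ~empty])| = |{Crit}| = 1.

1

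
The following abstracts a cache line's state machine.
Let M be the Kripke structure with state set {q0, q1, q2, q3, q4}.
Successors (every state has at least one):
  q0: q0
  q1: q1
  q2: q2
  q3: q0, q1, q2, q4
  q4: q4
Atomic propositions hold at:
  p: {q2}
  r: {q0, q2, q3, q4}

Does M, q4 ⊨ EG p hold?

No

EG p: greatest fixpoint, start Z0 = {q2}, keep only states in Sat with some successor in Z. Already a fixed point.
Sat(EG p) = {q2}
q4 ∉ Sat(EG p) = {q2}, so the formula does not hold at q4.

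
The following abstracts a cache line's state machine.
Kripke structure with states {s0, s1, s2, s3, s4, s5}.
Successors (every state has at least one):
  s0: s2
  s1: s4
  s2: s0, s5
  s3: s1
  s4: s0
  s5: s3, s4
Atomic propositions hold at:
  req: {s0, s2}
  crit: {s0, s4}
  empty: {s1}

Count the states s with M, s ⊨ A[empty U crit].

A[empty U crit]: least fixpoint, start Z0 = Sat(crit) = {s0, s4}, add states in Sat(empty) with every successor in Z. Z1 = {s0, s1, s4}; fixed.
Sat(A[empty U crit]) = {s0, s1, s4}
|Sat(A[empty U crit])| = |{s0, s1, s4}| = 3.

3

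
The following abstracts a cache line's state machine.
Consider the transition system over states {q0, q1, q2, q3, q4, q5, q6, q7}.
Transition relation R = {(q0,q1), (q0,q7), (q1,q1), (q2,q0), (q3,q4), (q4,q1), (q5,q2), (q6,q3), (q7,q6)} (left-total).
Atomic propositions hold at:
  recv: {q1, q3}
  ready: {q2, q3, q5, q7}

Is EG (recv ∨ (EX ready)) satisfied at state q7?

Sat(EX ready) = {s : some successor in {q2, q3, q5, q7}} = {q0, q5, q6}
Sat(recv ∨ (EX ready)) = {q0, q1, q3, q5, q6}
EG (recv ∨ (EX ready)): greatest fixpoint, start Z0 = {q0, q1, q3, q5, q6}, keep only states in Sat with some successor in Z. Z1 = {q0, q1, q6}; Z2 = {q0, q1}; fixed.
Sat(EG (recv ∨ (EX ready))) = {q0, q1}
q7 ∉ Sat(EG (recv ∨ (EX ready))) = {q0, q1}, so the formula does not hold at q7.

No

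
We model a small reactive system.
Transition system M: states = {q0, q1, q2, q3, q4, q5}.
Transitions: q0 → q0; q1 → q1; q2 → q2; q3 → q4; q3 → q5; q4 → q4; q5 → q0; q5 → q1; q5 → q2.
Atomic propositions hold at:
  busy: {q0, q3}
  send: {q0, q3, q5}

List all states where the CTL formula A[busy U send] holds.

A[busy U send]: least fixpoint, start Z0 = Sat(send) = {q0, q3, q5}, add states in Sat(busy) with every successor in Z. Already a fixed point.
Sat(A[busy U send]) = {q0, q3, q5}

{q0, q3, q5}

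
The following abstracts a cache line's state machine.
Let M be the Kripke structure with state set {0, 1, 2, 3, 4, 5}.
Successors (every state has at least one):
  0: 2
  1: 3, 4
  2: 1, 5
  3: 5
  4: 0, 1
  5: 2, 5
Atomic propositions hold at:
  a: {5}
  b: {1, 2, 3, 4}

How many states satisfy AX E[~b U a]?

Sat(~b) = {0, 5}
E[~b U a]: least fixpoint, start Z0 = Sat(a) = {5}, add states in Sat(~b) with some successor in Z. Already a fixed point.
Sat(E[~b U a]) = {5}
Sat(AX E[~b U a]) = {s : every successor in {5}} = {3}
|Sat(AX E[~b U a])| = |{3}| = 1.

1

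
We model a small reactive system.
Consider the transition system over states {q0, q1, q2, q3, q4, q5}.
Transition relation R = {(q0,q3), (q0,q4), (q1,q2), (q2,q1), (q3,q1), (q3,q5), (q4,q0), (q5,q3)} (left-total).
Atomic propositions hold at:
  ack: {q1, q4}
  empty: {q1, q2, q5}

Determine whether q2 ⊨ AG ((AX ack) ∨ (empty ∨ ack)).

Yes

Sat(AX ack) = {s : every successor in {q1, q4}} = {q2}
Sat(empty ∨ ack) = {q1, q2, q4, q5}
Sat((AX ack) ∨ (empty ∨ ack)) = {q1, q2, q4, q5}
AG ((AX ack) ∨ (empty ∨ ack)): greatest fixpoint, start Z0 = {q1, q2, q4, q5}, keep only states in Sat with every successor in Z. Z1 = {q1, q2}; fixed.
Sat(AG ((AX ack) ∨ (empty ∨ ack))) = {q1, q2}
q2 ∈ Sat(AG ((AX ack) ∨ (empty ∨ ack))) = {q1, q2}, so the formula holds at q2.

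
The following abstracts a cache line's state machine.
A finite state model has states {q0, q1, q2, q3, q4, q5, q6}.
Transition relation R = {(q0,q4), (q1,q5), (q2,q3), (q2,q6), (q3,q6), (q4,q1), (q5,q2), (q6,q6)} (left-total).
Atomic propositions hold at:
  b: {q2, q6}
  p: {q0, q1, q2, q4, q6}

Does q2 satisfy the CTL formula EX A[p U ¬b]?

Sat(¬b) = {q0, q1, q3, q4, q5}
A[p U ¬b]: least fixpoint, start Z0 = Sat(¬b) = {q0, q1, q3, q4, q5}, add states in Sat(p) with every successor in Z. Already a fixed point.
Sat(A[p U ¬b]) = {q0, q1, q3, q4, q5}
Sat(EX A[p U ¬b]) = {s : some successor in {q0, q1, q3, q4, q5}} = {q0, q1, q2, q4}
q2 ∈ Sat(EX A[p U ¬b]) = {q0, q1, q2, q4}, so the formula holds at q2.

Yes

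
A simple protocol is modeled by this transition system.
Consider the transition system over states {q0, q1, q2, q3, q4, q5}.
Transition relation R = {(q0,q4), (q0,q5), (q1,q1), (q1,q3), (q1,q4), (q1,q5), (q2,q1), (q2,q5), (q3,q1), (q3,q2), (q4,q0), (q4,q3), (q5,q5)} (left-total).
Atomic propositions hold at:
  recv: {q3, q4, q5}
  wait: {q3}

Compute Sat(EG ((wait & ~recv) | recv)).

{q5}

Sat(~recv) = {q0, q1, q2}
Sat(wait & ~recv) = ∅
Sat((wait & ~recv) | recv) = {q3, q4, q5}
EG ((wait & ~recv) | recv): greatest fixpoint, start Z0 = {q3, q4, q5}, keep only states in Sat with some successor in Z. Z1 = {q4, q5}; Z2 = {q5}; fixed.
Sat(EG ((wait & ~recv) | recv)) = {q5}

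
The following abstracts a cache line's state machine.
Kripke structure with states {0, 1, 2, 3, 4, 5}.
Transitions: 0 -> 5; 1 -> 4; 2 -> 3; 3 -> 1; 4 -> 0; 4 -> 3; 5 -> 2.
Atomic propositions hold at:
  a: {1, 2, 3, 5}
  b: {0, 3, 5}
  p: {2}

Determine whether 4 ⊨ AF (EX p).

Sat(EX p) = {s : some successor in {2}} = {5}
AF (EX p): least fixpoint, start Z0 = {5}, add states with every successor in Z. Z1 = {0, 5}; fixed.
Sat(AF (EX p)) = {0, 5}
4 ∉ Sat(AF (EX p)) = {0, 5}, so the formula does not hold at 4.

No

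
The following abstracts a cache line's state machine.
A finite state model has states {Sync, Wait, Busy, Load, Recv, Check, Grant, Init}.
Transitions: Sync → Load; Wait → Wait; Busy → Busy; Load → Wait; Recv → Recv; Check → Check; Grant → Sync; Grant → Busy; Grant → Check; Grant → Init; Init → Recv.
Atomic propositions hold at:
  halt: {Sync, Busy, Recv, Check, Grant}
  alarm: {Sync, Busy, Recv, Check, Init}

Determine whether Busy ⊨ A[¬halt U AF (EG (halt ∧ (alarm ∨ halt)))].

Yes

Sat(¬halt) = {Wait, Load, Init}
Sat(alarm ∨ halt) = {Sync, Busy, Recv, Check, Grant, Init}
Sat(halt ∧ (alarm ∨ halt)) = {Sync, Busy, Recv, Check, Grant}
EG (halt ∧ (alarm ∨ halt)): greatest fixpoint, start Z0 = {Sync, Busy, Recv, Check, Grant}, keep only states in Sat with some successor in Z. Z1 = {Busy, Recv, Check, Grant}; fixed.
Sat(EG (halt ∧ (alarm ∨ halt))) = {Busy, Recv, Check, Grant}
AF (EG (halt ∧ (alarm ∨ halt))): least fixpoint, start Z0 = {Busy, Recv, Check, Grant}, add states with every successor in Z. Z1 = {Busy, Recv, Check, Grant, Init}; fixed.
Sat(AF (EG (halt ∧ (alarm ∨ halt)))) = {Busy, Recv, Check, Grant, Init}
A[¬halt U AF (EG (halt ∧ (alarm ∨ halt)))]: least fixpoint, start Z0 = Sat(AF (EG (halt ∧ (alarm ∨ halt)))) = {Busy, Recv, Check, Grant, Init}, add states in Sat(¬halt) with every successor in Z. Already a fixed point.
Sat(A[¬halt U AF (EG (halt ∧ (alarm ∨ halt)))]) = {Busy, Recv, Check, Grant, Init}
Busy ∈ Sat(A[¬halt U AF (EG (halt ∧ (alarm ∨ halt)))]) = {Busy, Recv, Check, Grant, Init}, so the formula holds at Busy.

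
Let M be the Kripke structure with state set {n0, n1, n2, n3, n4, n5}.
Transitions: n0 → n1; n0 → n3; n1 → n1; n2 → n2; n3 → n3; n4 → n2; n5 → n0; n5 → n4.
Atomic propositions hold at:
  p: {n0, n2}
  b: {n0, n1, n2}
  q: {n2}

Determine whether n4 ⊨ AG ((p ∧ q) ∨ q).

Sat(p ∧ q) = {n2}
Sat((p ∧ q) ∨ q) = {n2}
AG ((p ∧ q) ∨ q): greatest fixpoint, start Z0 = {n2}, keep only states in Sat with every successor in Z. Already a fixed point.
Sat(AG ((p ∧ q) ∨ q)) = {n2}
n4 ∉ Sat(AG ((p ∧ q) ∨ q)) = {n2}, so the formula does not hold at n4.

No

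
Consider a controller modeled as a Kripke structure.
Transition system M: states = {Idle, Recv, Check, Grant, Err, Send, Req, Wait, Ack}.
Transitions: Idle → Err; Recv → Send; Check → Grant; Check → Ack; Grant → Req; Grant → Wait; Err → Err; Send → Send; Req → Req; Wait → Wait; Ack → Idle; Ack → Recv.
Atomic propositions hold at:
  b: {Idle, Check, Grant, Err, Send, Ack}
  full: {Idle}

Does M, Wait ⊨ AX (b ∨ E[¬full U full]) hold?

No

Sat(¬full) = {Recv, Check, Grant, Err, Send, Req, Wait, Ack}
E[¬full U full]: least fixpoint, start Z0 = Sat(full) = {Idle}, add states in Sat(¬full) with some successor in Z. Z1 = {Idle, Ack}; Z2 = {Idle, Check, Ack}; fixed.
Sat(E[¬full U full]) = {Idle, Check, Ack}
Sat(b ∨ E[¬full U full]) = {Idle, Check, Grant, Err, Send, Ack}
Sat(AX (b ∨ E[¬full U full])) = {s : every successor in {Idle, Check, Grant, Err, Send, Ack}} = {Idle, Recv, Check, Err, Send}
Wait ∉ Sat(AX (b ∨ E[¬full U full])) = {Idle, Recv, Check, Err, Send}, so the formula does not hold at Wait.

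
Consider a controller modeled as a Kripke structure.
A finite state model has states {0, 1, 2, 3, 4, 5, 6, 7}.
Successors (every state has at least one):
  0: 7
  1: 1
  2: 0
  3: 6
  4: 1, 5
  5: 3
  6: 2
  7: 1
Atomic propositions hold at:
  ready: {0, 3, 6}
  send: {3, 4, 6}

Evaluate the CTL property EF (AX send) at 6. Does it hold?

Sat(AX send) = {s : every successor in {3, 4, 6}} = {3, 5}
EF (AX send): least fixpoint, start Z0 = {3, 5}, add states with some successor in Z. Z1 = {3, 4, 5}; fixed.
Sat(EF (AX send)) = {3, 4, 5}
6 ∉ Sat(EF (AX send)) = {3, 4, 5}, so the formula does not hold at 6.

No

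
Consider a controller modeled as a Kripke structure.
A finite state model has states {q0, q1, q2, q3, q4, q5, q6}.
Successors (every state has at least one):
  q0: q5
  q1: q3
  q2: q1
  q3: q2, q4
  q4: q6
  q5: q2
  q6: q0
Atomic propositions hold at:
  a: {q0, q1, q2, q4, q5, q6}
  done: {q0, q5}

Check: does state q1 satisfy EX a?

No

Sat(EX a) = {s : some successor in {q0, q1, q2, q4, q5, q6}} = {q0, q2, q3, q4, q5, q6}
q1 ∉ Sat(EX a) = {q0, q2, q3, q4, q5, q6}, so the formula does not hold at q1.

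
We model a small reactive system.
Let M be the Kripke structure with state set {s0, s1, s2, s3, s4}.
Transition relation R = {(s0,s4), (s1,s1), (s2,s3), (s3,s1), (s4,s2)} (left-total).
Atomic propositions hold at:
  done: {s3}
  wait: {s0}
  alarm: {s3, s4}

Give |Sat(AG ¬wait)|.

4

Sat(¬wait) = {s1, s2, s3, s4}
AG ¬wait: greatest fixpoint, start Z0 = {s1, s2, s3, s4}, keep only states in Sat with every successor in Z. Already a fixed point.
Sat(AG ¬wait) = {s1, s2, s3, s4}
|Sat(AG ¬wait)| = |{s1, s2, s3, s4}| = 4.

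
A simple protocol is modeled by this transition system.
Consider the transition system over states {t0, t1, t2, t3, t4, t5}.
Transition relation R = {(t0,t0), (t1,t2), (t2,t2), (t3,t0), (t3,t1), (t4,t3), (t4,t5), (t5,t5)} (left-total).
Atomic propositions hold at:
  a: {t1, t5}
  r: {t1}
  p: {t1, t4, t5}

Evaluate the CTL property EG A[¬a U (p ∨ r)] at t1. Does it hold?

No

Sat(¬a) = {t0, t2, t3, t4}
Sat(p ∨ r) = {t1, t4, t5}
A[¬a U (p ∨ r)]: least fixpoint, start Z0 = Sat((p ∨ r)) = {t1, t4, t5}, add states in Sat(¬a) with every successor in Z. Already a fixed point.
Sat(A[¬a U (p ∨ r)]) = {t1, t4, t5}
EG A[¬a U (p ∨ r)]: greatest fixpoint, start Z0 = {t1, t4, t5}, keep only states in Sat with some successor in Z. Z1 = {t4, t5}; fixed.
Sat(EG A[¬a U (p ∨ r)]) = {t4, t5}
t1 ∉ Sat(EG A[¬a U (p ∨ r)]) = {t4, t5}, so the formula does not hold at t1.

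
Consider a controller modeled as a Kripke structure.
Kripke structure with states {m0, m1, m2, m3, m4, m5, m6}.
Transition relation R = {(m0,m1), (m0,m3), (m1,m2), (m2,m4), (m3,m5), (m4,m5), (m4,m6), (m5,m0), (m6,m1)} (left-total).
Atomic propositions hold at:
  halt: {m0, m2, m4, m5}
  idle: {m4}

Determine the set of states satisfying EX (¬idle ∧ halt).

{m1, m3, m4, m5}

Sat(¬idle) = {m0, m1, m2, m3, m5, m6}
Sat(¬idle ∧ halt) = {m0, m2, m5}
Sat(EX (¬idle ∧ halt)) = {s : some successor in {m0, m2, m5}} = {m1, m3, m4, m5}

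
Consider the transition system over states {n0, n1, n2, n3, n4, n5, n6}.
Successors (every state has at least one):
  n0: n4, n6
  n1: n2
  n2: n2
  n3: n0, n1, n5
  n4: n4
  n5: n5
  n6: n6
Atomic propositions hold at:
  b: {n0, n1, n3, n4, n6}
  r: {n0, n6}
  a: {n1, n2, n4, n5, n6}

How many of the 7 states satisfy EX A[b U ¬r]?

6

Sat(¬r) = {n1, n2, n3, n4, n5}
A[b U ¬r]: least fixpoint, start Z0 = Sat(¬r) = {n1, n2, n3, n4, n5}, add states in Sat(b) with every successor in Z. Already a fixed point.
Sat(A[b U ¬r]) = {n1, n2, n3, n4, n5}
Sat(EX A[b U ¬r]) = {s : some successor in {n1, n2, n3, n4, n5}} = {n0, n1, n2, n3, n4, n5}
|Sat(EX A[b U ¬r])| = |{n0, n1, n2, n3, n4, n5}| = 6.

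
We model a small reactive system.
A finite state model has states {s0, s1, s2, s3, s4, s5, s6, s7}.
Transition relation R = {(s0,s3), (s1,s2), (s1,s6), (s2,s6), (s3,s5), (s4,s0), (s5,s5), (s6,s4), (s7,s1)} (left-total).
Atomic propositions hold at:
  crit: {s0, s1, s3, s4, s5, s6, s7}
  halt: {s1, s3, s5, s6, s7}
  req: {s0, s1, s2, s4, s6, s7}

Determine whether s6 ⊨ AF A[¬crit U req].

Sat(¬crit) = {s2}
A[¬crit U req]: least fixpoint, start Z0 = Sat(req) = {s0, s1, s2, s4, s6, s7}, add states in Sat(¬crit) with every successor in Z. Already a fixed point.
Sat(A[¬crit U req]) = {s0, s1, s2, s4, s6, s7}
AF A[¬crit U req]: least fixpoint, start Z0 = {s0, s1, s2, s4, s6, s7}, add states with every successor in Z. Already a fixed point.
Sat(AF A[¬crit U req]) = {s0, s1, s2, s4, s6, s7}
s6 ∈ Sat(AF A[¬crit U req]) = {s0, s1, s2, s4, s6, s7}, so the formula holds at s6.

Yes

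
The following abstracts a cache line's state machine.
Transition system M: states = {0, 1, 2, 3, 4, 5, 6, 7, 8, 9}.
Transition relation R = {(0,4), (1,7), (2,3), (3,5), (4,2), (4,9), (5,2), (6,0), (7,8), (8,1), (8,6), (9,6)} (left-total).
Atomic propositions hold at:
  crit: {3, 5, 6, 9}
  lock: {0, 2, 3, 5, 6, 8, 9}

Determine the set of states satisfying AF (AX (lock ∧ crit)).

{0, 2, 3, 4, 5, 6, 9}

Sat(lock ∧ crit) = {3, 5, 6, 9}
Sat(AX (lock ∧ crit)) = {s : every successor in {3, 5, 6, 9}} = {2, 3, 9}
AF (AX (lock ∧ crit)): least fixpoint, start Z0 = {2, 3, 9}, add states with every successor in Z. Z1 = {2, 3, 4, 5, 9}; Z2 = {0, 2, 3, 4, 5, 9}; Z3 = {0, 2, 3, 4, 5, 6, 9}; fixed.
Sat(AF (AX (lock ∧ crit))) = {0, 2, 3, 4, 5, 6, 9}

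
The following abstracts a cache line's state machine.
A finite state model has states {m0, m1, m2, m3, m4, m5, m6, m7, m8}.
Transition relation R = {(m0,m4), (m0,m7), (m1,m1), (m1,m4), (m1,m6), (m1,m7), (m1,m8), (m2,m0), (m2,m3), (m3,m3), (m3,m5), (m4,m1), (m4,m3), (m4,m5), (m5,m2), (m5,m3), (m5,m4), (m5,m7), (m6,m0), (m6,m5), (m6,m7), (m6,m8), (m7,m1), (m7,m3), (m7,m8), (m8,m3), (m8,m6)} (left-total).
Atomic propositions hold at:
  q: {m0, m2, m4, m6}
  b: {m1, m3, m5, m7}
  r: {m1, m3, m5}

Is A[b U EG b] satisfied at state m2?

No

EG b: greatest fixpoint, start Z0 = {m1, m3, m5, m7}, keep only states in Sat with some successor in Z. Already a fixed point.
Sat(EG b) = {m1, m3, m5, m7}
A[b U EG b]: least fixpoint, start Z0 = Sat(EG b) = {m1, m3, m5, m7}, add states in Sat(b) with every successor in Z. Already a fixed point.
Sat(A[b U EG b]) = {m1, m3, m5, m7}
m2 ∉ Sat(A[b U EG b]) = {m1, m3, m5, m7}, so the formula does not hold at m2.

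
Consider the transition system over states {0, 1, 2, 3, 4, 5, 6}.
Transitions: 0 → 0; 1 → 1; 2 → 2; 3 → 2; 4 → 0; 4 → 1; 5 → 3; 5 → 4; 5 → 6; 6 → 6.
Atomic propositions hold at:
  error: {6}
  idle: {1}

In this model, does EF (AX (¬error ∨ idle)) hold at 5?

Sat(¬error) = {0, 1, 2, 3, 4, 5}
Sat(¬error ∨ idle) = {0, 1, 2, 3, 4, 5}
Sat(AX (¬error ∨ idle)) = {s : every successor in {0, 1, 2, 3, 4, 5}} = {0, 1, 2, 3, 4}
EF (AX (¬error ∨ idle)): least fixpoint, start Z0 = {0, 1, 2, 3, 4}, add states with some successor in Z. Z1 = {0, 1, 2, 3, 4, 5}; fixed.
Sat(EF (AX (¬error ∨ idle))) = {0, 1, 2, 3, 4, 5}
5 ∈ Sat(EF (AX (¬error ∨ idle))) = {0, 1, 2, 3, 4, 5}, so the formula holds at 5.

Yes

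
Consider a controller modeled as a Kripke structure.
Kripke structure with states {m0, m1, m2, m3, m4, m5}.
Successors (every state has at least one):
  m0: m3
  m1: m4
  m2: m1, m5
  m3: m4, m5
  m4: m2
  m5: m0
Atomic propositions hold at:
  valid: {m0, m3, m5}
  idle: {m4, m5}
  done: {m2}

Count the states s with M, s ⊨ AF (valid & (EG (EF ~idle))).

3

Sat(~idle) = {m0, m1, m2, m3}
EF ~idle: least fixpoint, start Z0 = {m0, m1, m2, m3}, add states with some successor in Z. Z1 = {m0, m1, m2, m3, m4, m5}; fixed.
Sat(EF ~idle) = {m0, m1, m2, m3, m4, m5}
EG (EF ~idle): greatest fixpoint, start Z0 = {m0, m1, m2, m3, m4, m5}, keep only states in Sat with some successor in Z. Already a fixed point.
Sat(EG (EF ~idle)) = {m0, m1, m2, m3, m4, m5}
Sat(valid & (EG (EF ~idle))) = {m0, m3, m5}
AF (valid & (EG (EF ~idle))): least fixpoint, start Z0 = {m0, m3, m5}, add states with every successor in Z. Already a fixed point.
Sat(AF (valid & (EG (EF ~idle)))) = {m0, m3, m5}
|Sat(AF (valid & (EG (EF ~idle))))| = |{m0, m3, m5}| = 3.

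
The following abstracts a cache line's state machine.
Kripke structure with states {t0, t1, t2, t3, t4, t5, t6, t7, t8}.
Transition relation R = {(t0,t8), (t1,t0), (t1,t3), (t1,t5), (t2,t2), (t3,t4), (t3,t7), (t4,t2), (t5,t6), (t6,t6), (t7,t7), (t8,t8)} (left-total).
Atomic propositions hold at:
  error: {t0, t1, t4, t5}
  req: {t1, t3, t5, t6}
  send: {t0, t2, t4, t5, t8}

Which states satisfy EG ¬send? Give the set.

{t1, t3, t6, t7}

Sat(¬send) = {t1, t3, t6, t7}
EG ¬send: greatest fixpoint, start Z0 = {t1, t3, t6, t7}, keep only states in Sat with some successor in Z. Already a fixed point.
Sat(EG ¬send) = {t1, t3, t6, t7}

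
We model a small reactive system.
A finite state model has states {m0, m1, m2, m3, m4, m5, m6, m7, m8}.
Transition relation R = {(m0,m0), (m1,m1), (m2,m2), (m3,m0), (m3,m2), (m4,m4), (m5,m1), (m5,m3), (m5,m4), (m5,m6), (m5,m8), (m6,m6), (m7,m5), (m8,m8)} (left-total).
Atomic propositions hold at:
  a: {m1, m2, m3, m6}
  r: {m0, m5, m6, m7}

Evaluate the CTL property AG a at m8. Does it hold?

AG a: greatest fixpoint, start Z0 = {m1, m2, m3, m6}, keep only states in Sat with every successor in Z. Z1 = {m1, m2, m6}; fixed.
Sat(AG a) = {m1, m2, m6}
m8 ∉ Sat(AG a) = {m1, m2, m6}, so the formula does not hold at m8.

No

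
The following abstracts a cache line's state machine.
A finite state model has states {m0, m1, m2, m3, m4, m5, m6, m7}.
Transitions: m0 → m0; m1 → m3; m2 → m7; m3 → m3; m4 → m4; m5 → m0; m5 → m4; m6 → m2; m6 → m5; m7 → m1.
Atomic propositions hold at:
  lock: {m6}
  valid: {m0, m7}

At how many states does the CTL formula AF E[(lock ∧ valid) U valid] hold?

Sat(lock ∧ valid) = ∅
E[(lock ∧ valid) U valid]: least fixpoint, start Z0 = Sat(valid) = {m0, m7}, add states in Sat(lock ∧ valid) with some successor in Z. Already a fixed point.
Sat(E[(lock ∧ valid) U valid]) = {m0, m7}
AF E[(lock ∧ valid) U valid]: least fixpoint, start Z0 = {m0, m7}, add states with every successor in Z. Z1 = {m0, m2, m7}; fixed.
Sat(AF E[(lock ∧ valid) U valid]) = {m0, m2, m7}
|Sat(AF E[(lock ∧ valid) U valid])| = |{m0, m2, m7}| = 3.

3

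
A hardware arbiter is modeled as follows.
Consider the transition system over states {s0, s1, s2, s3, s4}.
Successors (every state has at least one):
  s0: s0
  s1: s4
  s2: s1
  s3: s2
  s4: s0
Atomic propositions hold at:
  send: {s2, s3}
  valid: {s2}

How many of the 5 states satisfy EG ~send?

3

Sat(~send) = {s0, s1, s4}
EG ~send: greatest fixpoint, start Z0 = {s0, s1, s4}, keep only states in Sat with some successor in Z. Already a fixed point.
Sat(EG ~send) = {s0, s1, s4}
|Sat(EG ~send)| = |{s0, s1, s4}| = 3.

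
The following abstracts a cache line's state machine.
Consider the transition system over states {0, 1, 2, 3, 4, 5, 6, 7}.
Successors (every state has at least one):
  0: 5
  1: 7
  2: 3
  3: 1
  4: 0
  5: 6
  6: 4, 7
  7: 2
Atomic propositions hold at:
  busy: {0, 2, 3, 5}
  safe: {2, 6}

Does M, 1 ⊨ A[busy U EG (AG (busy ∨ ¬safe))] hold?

Yes

Sat(¬safe) = {0, 1, 3, 4, 5, 7}
Sat(busy ∨ ¬safe) = {0, 1, 2, 3, 4, 5, 7}
AG (busy ∨ ¬safe): greatest fixpoint, start Z0 = {0, 1, 2, 3, 4, 5, 7}, keep only states in Sat with every successor in Z. Z1 = {0, 1, 2, 3, 4, 7}; Z2 = {1, 2, 3, 4, 7}; Z3 = {1, 2, 3, 7}; fixed.
Sat(AG (busy ∨ ¬safe)) = {1, 2, 3, 7}
EG (AG (busy ∨ ¬safe)): greatest fixpoint, start Z0 = {1, 2, 3, 7}, keep only states in Sat with some successor in Z. Already a fixed point.
Sat(EG (AG (busy ∨ ¬safe))) = {1, 2, 3, 7}
A[busy U EG (AG (busy ∨ ¬safe))]: least fixpoint, start Z0 = Sat(EG (AG (busy ∨ ¬safe))) = {1, 2, 3, 7}, add states in Sat(busy) with every successor in Z. Already a fixed point.
Sat(A[busy U EG (AG (busy ∨ ¬safe))]) = {1, 2, 3, 7}
1 ∈ Sat(A[busy U EG (AG (busy ∨ ¬safe))]) = {1, 2, 3, 7}, so the formula holds at 1.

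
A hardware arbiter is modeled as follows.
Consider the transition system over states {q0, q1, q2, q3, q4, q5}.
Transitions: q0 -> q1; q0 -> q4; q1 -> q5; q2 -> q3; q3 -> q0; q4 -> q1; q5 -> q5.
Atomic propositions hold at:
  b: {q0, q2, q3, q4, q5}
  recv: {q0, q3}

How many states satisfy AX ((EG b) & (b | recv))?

EG b: greatest fixpoint, start Z0 = {q0, q2, q3, q4, q5}, keep only states in Sat with some successor in Z. Z1 = {q0, q2, q3, q5}; Z2 = {q2, q3, q5}; Z3 = {q2, q5}; Z4 = {q5}; fixed.
Sat(EG b) = {q5}
Sat(b | recv) = {q0, q2, q3, q4, q5}
Sat((EG b) & (b | recv)) = {q5}
Sat(AX ((EG b) & (b | recv))) = {s : every successor in {q5}} = {q1, q5}
|Sat(AX ((EG b) & (b | recv)))| = |{q1, q5}| = 2.

2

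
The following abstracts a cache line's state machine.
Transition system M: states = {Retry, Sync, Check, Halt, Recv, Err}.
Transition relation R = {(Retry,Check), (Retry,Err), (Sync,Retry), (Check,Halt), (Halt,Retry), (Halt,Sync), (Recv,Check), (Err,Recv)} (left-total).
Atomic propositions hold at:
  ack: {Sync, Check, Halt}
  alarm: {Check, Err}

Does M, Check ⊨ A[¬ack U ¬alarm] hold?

No

Sat(¬ack) = {Retry, Recv, Err}
Sat(¬alarm) = {Retry, Sync, Halt, Recv}
A[¬ack U ¬alarm]: least fixpoint, start Z0 = Sat(¬alarm) = {Retry, Sync, Halt, Recv}, add states in Sat(¬ack) with every successor in Z. Z1 = {Retry, Sync, Halt, Recv, Err}; fixed.
Sat(A[¬ack U ¬alarm]) = {Retry, Sync, Halt, Recv, Err}
Check ∉ Sat(A[¬ack U ¬alarm]) = {Retry, Sync, Halt, Recv, Err}, so the formula does not hold at Check.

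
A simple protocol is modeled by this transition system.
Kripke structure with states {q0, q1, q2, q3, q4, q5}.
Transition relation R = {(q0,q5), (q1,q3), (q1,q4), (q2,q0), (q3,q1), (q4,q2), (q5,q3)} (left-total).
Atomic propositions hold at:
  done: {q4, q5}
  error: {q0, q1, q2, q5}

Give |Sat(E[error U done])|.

E[error U done]: least fixpoint, start Z0 = Sat(done) = {q4, q5}, add states in Sat(error) with some successor in Z. Z1 = {q0, q1, q4, q5}; Z2 = {q0, q1, q2, q4, q5}; fixed.
Sat(E[error U done]) = {q0, q1, q2, q4, q5}
|Sat(E[error U done])| = |{q0, q1, q2, q4, q5}| = 5.

5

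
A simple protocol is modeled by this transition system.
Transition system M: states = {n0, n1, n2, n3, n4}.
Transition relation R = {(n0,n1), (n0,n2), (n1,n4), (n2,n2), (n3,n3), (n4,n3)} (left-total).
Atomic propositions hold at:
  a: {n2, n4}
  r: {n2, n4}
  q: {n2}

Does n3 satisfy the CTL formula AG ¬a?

Yes

Sat(¬a) = {n0, n1, n3}
AG ¬a: greatest fixpoint, start Z0 = {n0, n1, n3}, keep only states in Sat with every successor in Z. Z1 = {n3}; fixed.
Sat(AG ¬a) = {n3}
n3 ∈ Sat(AG ¬a) = {n3}, so the formula holds at n3.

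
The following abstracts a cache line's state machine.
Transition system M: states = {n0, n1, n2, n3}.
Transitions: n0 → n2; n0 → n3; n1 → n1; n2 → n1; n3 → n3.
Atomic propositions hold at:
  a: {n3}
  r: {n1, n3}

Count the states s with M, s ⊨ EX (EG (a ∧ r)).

Sat(a ∧ r) = {n3}
EG (a ∧ r): greatest fixpoint, start Z0 = {n3}, keep only states in Sat with some successor in Z. Already a fixed point.
Sat(EG (a ∧ r)) = {n3}
Sat(EX (EG (a ∧ r))) = {s : some successor in {n3}} = {n0, n3}
|Sat(EX (EG (a ∧ r)))| = |{n0, n3}| = 2.

2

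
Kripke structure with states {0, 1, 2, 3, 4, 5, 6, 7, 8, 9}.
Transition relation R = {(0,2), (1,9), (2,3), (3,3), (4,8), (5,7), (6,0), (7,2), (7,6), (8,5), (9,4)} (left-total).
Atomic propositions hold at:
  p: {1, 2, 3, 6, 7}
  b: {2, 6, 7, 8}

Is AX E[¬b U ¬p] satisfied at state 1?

Sat(¬b) = {0, 1, 3, 4, 5, 9}
Sat(¬p) = {0, 4, 5, 8, 9}
E[¬b U ¬p]: least fixpoint, start Z0 = Sat(¬p) = {0, 4, 5, 8, 9}, add states in Sat(¬b) with some successor in Z. Z1 = {0, 1, 4, 5, 8, 9}; fixed.
Sat(E[¬b U ¬p]) = {0, 1, 4, 5, 8, 9}
Sat(AX E[¬b U ¬p]) = {s : every successor in {0, 1, 4, 5, 8, 9}} = {1, 4, 6, 8, 9}
1 ∈ Sat(AX E[¬b U ¬p]) = {1, 4, 6, 8, 9}, so the formula holds at 1.

Yes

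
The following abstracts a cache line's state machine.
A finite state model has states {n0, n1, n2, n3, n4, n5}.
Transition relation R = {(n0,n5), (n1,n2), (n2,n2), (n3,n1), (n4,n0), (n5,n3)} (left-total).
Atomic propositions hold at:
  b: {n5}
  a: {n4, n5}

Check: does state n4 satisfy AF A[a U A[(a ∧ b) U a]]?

Sat(a ∧ b) = {n5}
A[(a ∧ b) U a]: least fixpoint, start Z0 = Sat(a) = {n4, n5}, add states in Sat(a ∧ b) with every successor in Z. Already a fixed point.
Sat(A[(a ∧ b) U a]) = {n4, n5}
A[a U A[(a ∧ b) U a]]: least fixpoint, start Z0 = Sat(A[(a ∧ b) U a]) = {n4, n5}, add states in Sat(a) with every successor in Z. Already a fixed point.
Sat(A[a U A[(a ∧ b) U a]]) = {n4, n5}
AF A[a U A[(a ∧ b) U a]]: least fixpoint, start Z0 = {n4, n5}, add states with every successor in Z. Z1 = {n0, n4, n5}; fixed.
Sat(AF A[a U A[(a ∧ b) U a]]) = {n0, n4, n5}
n4 ∈ Sat(AF A[a U A[(a ∧ b) U a]]) = {n0, n4, n5}, so the formula holds at n4.

Yes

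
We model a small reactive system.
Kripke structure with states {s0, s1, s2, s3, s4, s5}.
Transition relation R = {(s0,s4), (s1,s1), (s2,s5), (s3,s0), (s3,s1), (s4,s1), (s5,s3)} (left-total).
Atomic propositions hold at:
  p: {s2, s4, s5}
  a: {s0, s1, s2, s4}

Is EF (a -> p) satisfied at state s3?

Sat(a -> p) = {s2, s3, s4, s5}
EF (a -> p): least fixpoint, start Z0 = {s2, s3, s4, s5}, add states with some successor in Z. Z1 = {s0, s2, s3, s4, s5}; fixed.
Sat(EF (a -> p)) = {s0, s2, s3, s4, s5}
s3 ∈ Sat(EF (a -> p)) = {s0, s2, s3, s4, s5}, so the formula holds at s3.

Yes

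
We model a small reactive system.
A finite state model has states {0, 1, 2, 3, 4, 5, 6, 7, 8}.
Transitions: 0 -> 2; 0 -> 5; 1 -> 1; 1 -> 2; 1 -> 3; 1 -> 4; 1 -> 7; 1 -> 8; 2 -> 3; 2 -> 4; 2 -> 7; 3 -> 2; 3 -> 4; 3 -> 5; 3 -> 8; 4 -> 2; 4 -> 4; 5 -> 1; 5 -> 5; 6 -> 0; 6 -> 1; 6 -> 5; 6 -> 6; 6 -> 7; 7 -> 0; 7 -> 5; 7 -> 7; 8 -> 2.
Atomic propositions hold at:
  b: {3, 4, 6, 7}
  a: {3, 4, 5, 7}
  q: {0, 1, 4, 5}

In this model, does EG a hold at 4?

Yes

EG a: greatest fixpoint, start Z0 = {3, 4, 5, 7}, keep only states in Sat with some successor in Z. Already a fixed point.
Sat(EG a) = {3, 4, 5, 7}
4 ∈ Sat(EG a) = {3, 4, 5, 7}, so the formula holds at 4.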